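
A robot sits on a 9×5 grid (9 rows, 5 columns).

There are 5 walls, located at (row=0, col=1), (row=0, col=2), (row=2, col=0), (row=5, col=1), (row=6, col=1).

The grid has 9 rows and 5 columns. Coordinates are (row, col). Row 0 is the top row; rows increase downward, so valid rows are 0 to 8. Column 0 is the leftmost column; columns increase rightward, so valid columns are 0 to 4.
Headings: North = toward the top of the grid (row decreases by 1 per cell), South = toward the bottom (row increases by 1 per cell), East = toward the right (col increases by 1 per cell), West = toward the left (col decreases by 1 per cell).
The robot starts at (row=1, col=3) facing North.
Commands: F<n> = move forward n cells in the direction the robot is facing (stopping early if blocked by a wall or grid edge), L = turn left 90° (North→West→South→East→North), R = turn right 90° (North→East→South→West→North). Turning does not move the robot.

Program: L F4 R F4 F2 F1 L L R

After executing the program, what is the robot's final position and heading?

Start: (row=1, col=3), facing North
  L: turn left, now facing West
  F4: move forward 3/4 (blocked), now at (row=1, col=0)
  R: turn right, now facing North
  F4: move forward 1/4 (blocked), now at (row=0, col=0)
  F2: move forward 0/2 (blocked), now at (row=0, col=0)
  F1: move forward 0/1 (blocked), now at (row=0, col=0)
  L: turn left, now facing West
  L: turn left, now facing South
  R: turn right, now facing West
Final: (row=0, col=0), facing West

Answer: Final position: (row=0, col=0), facing West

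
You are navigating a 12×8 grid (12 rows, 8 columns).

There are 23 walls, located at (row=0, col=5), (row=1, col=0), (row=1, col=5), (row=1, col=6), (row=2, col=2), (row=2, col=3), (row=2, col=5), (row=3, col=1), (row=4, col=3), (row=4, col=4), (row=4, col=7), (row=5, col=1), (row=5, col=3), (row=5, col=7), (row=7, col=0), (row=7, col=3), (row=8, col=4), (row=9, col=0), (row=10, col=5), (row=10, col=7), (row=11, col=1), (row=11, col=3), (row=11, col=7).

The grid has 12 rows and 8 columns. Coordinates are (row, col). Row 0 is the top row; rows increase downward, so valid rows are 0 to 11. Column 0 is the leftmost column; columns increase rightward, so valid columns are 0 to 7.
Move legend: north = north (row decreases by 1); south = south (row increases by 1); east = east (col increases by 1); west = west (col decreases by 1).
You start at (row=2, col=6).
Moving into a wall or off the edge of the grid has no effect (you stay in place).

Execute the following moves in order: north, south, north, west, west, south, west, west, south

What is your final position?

Answer: Final position: (row=3, col=4)

Derivation:
Start: (row=2, col=6)
  north (north): blocked, stay at (row=2, col=6)
  south (south): (row=2, col=6) -> (row=3, col=6)
  north (north): (row=3, col=6) -> (row=2, col=6)
  west (west): blocked, stay at (row=2, col=6)
  west (west): blocked, stay at (row=2, col=6)
  south (south): (row=2, col=6) -> (row=3, col=6)
  west (west): (row=3, col=6) -> (row=3, col=5)
  west (west): (row=3, col=5) -> (row=3, col=4)
  south (south): blocked, stay at (row=3, col=4)
Final: (row=3, col=4)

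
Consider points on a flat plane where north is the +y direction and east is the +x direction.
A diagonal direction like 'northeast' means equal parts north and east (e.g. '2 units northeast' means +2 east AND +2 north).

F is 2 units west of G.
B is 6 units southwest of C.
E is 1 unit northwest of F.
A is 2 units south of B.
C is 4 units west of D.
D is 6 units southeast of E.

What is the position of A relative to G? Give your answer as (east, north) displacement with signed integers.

Place G at the origin (east=0, north=0).
  F is 2 units west of G: delta (east=-2, north=+0); F at (east=-2, north=0).
  E is 1 unit northwest of F: delta (east=-1, north=+1); E at (east=-3, north=1).
  D is 6 units southeast of E: delta (east=+6, north=-6); D at (east=3, north=-5).
  C is 4 units west of D: delta (east=-4, north=+0); C at (east=-1, north=-5).
  B is 6 units southwest of C: delta (east=-6, north=-6); B at (east=-7, north=-11).
  A is 2 units south of B: delta (east=+0, north=-2); A at (east=-7, north=-13).
Therefore A relative to G: (east=-7, north=-13).

Answer: A is at (east=-7, north=-13) relative to G.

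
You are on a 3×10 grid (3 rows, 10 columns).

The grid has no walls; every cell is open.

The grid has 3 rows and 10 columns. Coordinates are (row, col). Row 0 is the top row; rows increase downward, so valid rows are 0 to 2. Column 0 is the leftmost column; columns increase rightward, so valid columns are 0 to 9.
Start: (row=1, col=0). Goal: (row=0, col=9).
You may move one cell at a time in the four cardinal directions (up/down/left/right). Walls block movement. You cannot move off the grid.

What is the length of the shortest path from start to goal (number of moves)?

Answer: Shortest path length: 10

Derivation:
BFS from (row=1, col=0) until reaching (row=0, col=9):
  Distance 0: (row=1, col=0)
  Distance 1: (row=0, col=0), (row=1, col=1), (row=2, col=0)
  Distance 2: (row=0, col=1), (row=1, col=2), (row=2, col=1)
  Distance 3: (row=0, col=2), (row=1, col=3), (row=2, col=2)
  Distance 4: (row=0, col=3), (row=1, col=4), (row=2, col=3)
  Distance 5: (row=0, col=4), (row=1, col=5), (row=2, col=4)
  Distance 6: (row=0, col=5), (row=1, col=6), (row=2, col=5)
  Distance 7: (row=0, col=6), (row=1, col=7), (row=2, col=6)
  Distance 8: (row=0, col=7), (row=1, col=8), (row=2, col=7)
  Distance 9: (row=0, col=8), (row=1, col=9), (row=2, col=8)
  Distance 10: (row=0, col=9), (row=2, col=9)  <- goal reached here
One shortest path (10 moves): (row=1, col=0) -> (row=1, col=1) -> (row=1, col=2) -> (row=1, col=3) -> (row=1, col=4) -> (row=1, col=5) -> (row=1, col=6) -> (row=1, col=7) -> (row=1, col=8) -> (row=1, col=9) -> (row=0, col=9)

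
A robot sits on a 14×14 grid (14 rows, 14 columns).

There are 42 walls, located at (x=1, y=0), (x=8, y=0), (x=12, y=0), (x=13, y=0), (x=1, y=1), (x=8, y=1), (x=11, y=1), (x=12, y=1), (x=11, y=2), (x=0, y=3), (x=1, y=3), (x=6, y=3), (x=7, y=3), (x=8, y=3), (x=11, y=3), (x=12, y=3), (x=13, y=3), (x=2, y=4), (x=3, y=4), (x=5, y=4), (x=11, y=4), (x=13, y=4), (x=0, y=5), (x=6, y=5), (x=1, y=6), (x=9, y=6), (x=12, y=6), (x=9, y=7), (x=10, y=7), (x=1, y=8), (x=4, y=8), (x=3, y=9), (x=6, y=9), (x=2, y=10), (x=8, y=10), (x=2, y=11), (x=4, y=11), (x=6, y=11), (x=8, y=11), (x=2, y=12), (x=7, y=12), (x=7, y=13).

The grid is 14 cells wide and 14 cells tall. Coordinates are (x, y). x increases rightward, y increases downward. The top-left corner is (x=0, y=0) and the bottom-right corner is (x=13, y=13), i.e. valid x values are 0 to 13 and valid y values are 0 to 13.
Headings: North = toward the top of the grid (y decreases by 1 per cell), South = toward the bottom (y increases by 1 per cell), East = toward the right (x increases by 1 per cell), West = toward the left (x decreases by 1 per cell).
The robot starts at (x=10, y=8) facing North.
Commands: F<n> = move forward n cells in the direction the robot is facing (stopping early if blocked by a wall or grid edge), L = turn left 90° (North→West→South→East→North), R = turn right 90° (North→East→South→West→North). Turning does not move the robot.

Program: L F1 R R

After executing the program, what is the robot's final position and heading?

Answer: Final position: (x=9, y=8), facing East

Derivation:
Start: (x=10, y=8), facing North
  L: turn left, now facing West
  F1: move forward 1, now at (x=9, y=8)
  R: turn right, now facing North
  R: turn right, now facing East
Final: (x=9, y=8), facing East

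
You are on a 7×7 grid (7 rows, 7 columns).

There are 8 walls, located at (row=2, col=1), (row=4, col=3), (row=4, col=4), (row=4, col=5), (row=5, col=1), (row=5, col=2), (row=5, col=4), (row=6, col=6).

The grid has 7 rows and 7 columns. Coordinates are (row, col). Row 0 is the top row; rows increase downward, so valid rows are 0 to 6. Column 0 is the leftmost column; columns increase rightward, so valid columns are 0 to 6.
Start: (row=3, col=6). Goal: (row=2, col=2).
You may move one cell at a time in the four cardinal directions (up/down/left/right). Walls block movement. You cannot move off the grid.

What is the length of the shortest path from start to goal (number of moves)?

BFS from (row=3, col=6) until reaching (row=2, col=2):
  Distance 0: (row=3, col=6)
  Distance 1: (row=2, col=6), (row=3, col=5), (row=4, col=6)
  Distance 2: (row=1, col=6), (row=2, col=5), (row=3, col=4), (row=5, col=6)
  Distance 3: (row=0, col=6), (row=1, col=5), (row=2, col=4), (row=3, col=3), (row=5, col=5)
  Distance 4: (row=0, col=5), (row=1, col=4), (row=2, col=3), (row=3, col=2), (row=6, col=5)
  Distance 5: (row=0, col=4), (row=1, col=3), (row=2, col=2), (row=3, col=1), (row=4, col=2), (row=6, col=4)  <- goal reached here
One shortest path (5 moves): (row=3, col=6) -> (row=3, col=5) -> (row=3, col=4) -> (row=3, col=3) -> (row=3, col=2) -> (row=2, col=2)

Answer: Shortest path length: 5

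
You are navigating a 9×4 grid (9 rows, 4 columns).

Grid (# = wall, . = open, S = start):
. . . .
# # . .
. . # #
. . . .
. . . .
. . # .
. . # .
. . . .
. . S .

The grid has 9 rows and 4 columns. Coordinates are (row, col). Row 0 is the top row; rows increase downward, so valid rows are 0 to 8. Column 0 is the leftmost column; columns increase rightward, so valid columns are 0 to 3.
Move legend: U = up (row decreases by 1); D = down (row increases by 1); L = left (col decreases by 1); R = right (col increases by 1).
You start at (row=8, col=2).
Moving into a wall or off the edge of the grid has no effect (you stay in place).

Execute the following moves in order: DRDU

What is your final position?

Start: (row=8, col=2)
  D (down): blocked, stay at (row=8, col=2)
  R (right): (row=8, col=2) -> (row=8, col=3)
  D (down): blocked, stay at (row=8, col=3)
  U (up): (row=8, col=3) -> (row=7, col=3)
Final: (row=7, col=3)

Answer: Final position: (row=7, col=3)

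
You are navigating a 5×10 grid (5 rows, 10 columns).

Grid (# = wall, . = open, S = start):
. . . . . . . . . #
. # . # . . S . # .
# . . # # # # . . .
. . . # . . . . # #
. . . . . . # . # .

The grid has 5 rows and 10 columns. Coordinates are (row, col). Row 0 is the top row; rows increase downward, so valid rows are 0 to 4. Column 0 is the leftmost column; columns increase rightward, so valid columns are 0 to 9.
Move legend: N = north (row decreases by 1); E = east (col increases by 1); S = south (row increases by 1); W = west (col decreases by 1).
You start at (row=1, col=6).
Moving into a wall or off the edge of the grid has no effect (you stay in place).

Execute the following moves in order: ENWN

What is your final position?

Start: (row=1, col=6)
  E (east): (row=1, col=6) -> (row=1, col=7)
  N (north): (row=1, col=7) -> (row=0, col=7)
  W (west): (row=0, col=7) -> (row=0, col=6)
  N (north): blocked, stay at (row=0, col=6)
Final: (row=0, col=6)

Answer: Final position: (row=0, col=6)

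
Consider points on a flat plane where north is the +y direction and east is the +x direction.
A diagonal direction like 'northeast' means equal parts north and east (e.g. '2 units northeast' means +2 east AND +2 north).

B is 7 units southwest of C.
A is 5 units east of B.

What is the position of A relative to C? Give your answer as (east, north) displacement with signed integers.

Answer: A is at (east=-2, north=-7) relative to C.

Derivation:
Place C at the origin (east=0, north=0).
  B is 7 units southwest of C: delta (east=-7, north=-7); B at (east=-7, north=-7).
  A is 5 units east of B: delta (east=+5, north=+0); A at (east=-2, north=-7).
Therefore A relative to C: (east=-2, north=-7).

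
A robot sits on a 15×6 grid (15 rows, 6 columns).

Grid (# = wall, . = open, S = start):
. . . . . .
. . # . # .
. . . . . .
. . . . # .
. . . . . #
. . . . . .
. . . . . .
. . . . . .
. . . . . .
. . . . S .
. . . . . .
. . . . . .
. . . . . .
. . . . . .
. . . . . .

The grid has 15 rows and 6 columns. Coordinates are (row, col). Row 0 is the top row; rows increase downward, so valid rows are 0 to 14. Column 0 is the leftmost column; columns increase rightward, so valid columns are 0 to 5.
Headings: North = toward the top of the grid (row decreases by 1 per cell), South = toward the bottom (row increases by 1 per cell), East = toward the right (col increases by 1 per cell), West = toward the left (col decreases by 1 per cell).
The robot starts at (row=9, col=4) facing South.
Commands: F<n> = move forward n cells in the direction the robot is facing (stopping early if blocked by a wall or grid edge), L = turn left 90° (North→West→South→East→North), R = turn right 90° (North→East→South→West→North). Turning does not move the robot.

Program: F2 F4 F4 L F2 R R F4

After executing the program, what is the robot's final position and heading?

Answer: Final position: (row=14, col=1), facing West

Derivation:
Start: (row=9, col=4), facing South
  F2: move forward 2, now at (row=11, col=4)
  F4: move forward 3/4 (blocked), now at (row=14, col=4)
  F4: move forward 0/4 (blocked), now at (row=14, col=4)
  L: turn left, now facing East
  F2: move forward 1/2 (blocked), now at (row=14, col=5)
  R: turn right, now facing South
  R: turn right, now facing West
  F4: move forward 4, now at (row=14, col=1)
Final: (row=14, col=1), facing West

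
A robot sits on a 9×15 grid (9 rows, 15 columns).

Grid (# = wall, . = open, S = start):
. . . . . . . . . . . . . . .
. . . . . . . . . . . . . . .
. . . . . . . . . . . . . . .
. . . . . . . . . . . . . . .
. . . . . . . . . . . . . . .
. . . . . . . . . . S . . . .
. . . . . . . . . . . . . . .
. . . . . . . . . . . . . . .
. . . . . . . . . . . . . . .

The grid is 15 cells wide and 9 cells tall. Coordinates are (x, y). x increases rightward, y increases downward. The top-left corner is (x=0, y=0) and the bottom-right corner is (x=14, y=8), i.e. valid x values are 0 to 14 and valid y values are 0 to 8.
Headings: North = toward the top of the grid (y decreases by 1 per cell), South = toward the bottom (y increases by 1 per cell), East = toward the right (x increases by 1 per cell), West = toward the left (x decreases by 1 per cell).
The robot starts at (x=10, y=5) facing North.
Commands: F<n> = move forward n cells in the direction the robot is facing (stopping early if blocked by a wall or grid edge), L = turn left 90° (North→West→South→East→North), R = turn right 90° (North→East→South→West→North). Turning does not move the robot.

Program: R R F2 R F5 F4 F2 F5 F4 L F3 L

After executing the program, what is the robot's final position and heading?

Start: (x=10, y=5), facing North
  R: turn right, now facing East
  R: turn right, now facing South
  F2: move forward 2, now at (x=10, y=7)
  R: turn right, now facing West
  F5: move forward 5, now at (x=5, y=7)
  F4: move forward 4, now at (x=1, y=7)
  F2: move forward 1/2 (blocked), now at (x=0, y=7)
  F5: move forward 0/5 (blocked), now at (x=0, y=7)
  F4: move forward 0/4 (blocked), now at (x=0, y=7)
  L: turn left, now facing South
  F3: move forward 1/3 (blocked), now at (x=0, y=8)
  L: turn left, now facing East
Final: (x=0, y=8), facing East

Answer: Final position: (x=0, y=8), facing East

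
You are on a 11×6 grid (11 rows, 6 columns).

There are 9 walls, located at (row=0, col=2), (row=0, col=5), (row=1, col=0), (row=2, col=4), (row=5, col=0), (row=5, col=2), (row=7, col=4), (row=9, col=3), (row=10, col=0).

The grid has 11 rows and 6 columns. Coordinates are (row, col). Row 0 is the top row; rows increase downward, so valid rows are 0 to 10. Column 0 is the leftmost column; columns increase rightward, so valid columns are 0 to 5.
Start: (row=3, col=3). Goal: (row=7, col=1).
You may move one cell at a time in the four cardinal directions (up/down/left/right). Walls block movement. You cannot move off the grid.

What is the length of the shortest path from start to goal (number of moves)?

BFS from (row=3, col=3) until reaching (row=7, col=1):
  Distance 0: (row=3, col=3)
  Distance 1: (row=2, col=3), (row=3, col=2), (row=3, col=4), (row=4, col=3)
  Distance 2: (row=1, col=3), (row=2, col=2), (row=3, col=1), (row=3, col=5), (row=4, col=2), (row=4, col=4), (row=5, col=3)
  Distance 3: (row=0, col=3), (row=1, col=2), (row=1, col=4), (row=2, col=1), (row=2, col=5), (row=3, col=0), (row=4, col=1), (row=4, col=5), (row=5, col=4), (row=6, col=3)
  Distance 4: (row=0, col=4), (row=1, col=1), (row=1, col=5), (row=2, col=0), (row=4, col=0), (row=5, col=1), (row=5, col=5), (row=6, col=2), (row=6, col=4), (row=7, col=3)
  Distance 5: (row=0, col=1), (row=6, col=1), (row=6, col=5), (row=7, col=2), (row=8, col=3)
  Distance 6: (row=0, col=0), (row=6, col=0), (row=7, col=1), (row=7, col=5), (row=8, col=2), (row=8, col=4)  <- goal reached here
One shortest path (6 moves): (row=3, col=3) -> (row=3, col=2) -> (row=3, col=1) -> (row=4, col=1) -> (row=5, col=1) -> (row=6, col=1) -> (row=7, col=1)

Answer: Shortest path length: 6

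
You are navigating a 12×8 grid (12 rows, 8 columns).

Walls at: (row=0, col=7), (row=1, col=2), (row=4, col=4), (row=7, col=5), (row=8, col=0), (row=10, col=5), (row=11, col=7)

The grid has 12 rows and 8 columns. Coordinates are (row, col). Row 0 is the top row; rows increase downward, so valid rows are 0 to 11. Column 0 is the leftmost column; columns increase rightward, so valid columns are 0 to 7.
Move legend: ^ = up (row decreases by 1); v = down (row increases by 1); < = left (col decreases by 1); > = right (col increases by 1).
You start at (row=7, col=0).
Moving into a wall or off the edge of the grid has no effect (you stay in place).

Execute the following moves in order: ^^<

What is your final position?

Answer: Final position: (row=5, col=0)

Derivation:
Start: (row=7, col=0)
  ^ (up): (row=7, col=0) -> (row=6, col=0)
  ^ (up): (row=6, col=0) -> (row=5, col=0)
  < (left): blocked, stay at (row=5, col=0)
Final: (row=5, col=0)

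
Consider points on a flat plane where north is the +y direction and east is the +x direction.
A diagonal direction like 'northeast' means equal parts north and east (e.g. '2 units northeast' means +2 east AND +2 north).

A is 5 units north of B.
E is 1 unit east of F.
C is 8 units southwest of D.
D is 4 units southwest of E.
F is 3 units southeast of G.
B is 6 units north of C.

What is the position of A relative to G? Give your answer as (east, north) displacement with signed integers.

Place G at the origin (east=0, north=0).
  F is 3 units southeast of G: delta (east=+3, north=-3); F at (east=3, north=-3).
  E is 1 unit east of F: delta (east=+1, north=+0); E at (east=4, north=-3).
  D is 4 units southwest of E: delta (east=-4, north=-4); D at (east=0, north=-7).
  C is 8 units southwest of D: delta (east=-8, north=-8); C at (east=-8, north=-15).
  B is 6 units north of C: delta (east=+0, north=+6); B at (east=-8, north=-9).
  A is 5 units north of B: delta (east=+0, north=+5); A at (east=-8, north=-4).
Therefore A relative to G: (east=-8, north=-4).

Answer: A is at (east=-8, north=-4) relative to G.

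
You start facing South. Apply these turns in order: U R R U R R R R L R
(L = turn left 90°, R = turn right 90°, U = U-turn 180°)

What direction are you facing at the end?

Start: South
  U (U-turn (180°)) -> North
  R (right (90° clockwise)) -> East
  R (right (90° clockwise)) -> South
  U (U-turn (180°)) -> North
  R (right (90° clockwise)) -> East
  R (right (90° clockwise)) -> South
  R (right (90° clockwise)) -> West
  R (right (90° clockwise)) -> North
  L (left (90° counter-clockwise)) -> West
  R (right (90° clockwise)) -> North
Final: North

Answer: Final heading: North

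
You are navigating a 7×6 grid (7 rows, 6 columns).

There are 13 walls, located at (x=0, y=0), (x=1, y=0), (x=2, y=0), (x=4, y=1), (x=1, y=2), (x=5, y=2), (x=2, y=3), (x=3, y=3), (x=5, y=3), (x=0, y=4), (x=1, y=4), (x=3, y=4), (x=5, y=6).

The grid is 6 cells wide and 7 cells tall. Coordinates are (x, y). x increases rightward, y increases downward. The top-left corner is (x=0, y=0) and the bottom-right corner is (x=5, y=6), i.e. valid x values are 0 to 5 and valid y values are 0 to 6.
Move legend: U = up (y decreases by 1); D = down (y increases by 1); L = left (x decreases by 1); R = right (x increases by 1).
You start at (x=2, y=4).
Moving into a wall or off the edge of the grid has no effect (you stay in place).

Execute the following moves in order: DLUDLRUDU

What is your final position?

Start: (x=2, y=4)
  D (down): (x=2, y=4) -> (x=2, y=5)
  L (left): (x=2, y=5) -> (x=1, y=5)
  U (up): blocked, stay at (x=1, y=5)
  D (down): (x=1, y=5) -> (x=1, y=6)
  L (left): (x=1, y=6) -> (x=0, y=6)
  R (right): (x=0, y=6) -> (x=1, y=6)
  U (up): (x=1, y=6) -> (x=1, y=5)
  D (down): (x=1, y=5) -> (x=1, y=6)
  U (up): (x=1, y=6) -> (x=1, y=5)
Final: (x=1, y=5)

Answer: Final position: (x=1, y=5)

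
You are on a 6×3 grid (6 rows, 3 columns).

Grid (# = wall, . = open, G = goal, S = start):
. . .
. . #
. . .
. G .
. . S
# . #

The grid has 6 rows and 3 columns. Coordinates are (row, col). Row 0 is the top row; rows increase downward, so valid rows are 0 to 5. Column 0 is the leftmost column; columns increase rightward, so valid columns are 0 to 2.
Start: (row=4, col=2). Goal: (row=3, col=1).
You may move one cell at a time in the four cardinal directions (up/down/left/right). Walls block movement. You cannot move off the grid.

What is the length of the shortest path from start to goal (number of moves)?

BFS from (row=4, col=2) until reaching (row=3, col=1):
  Distance 0: (row=4, col=2)
  Distance 1: (row=3, col=2), (row=4, col=1)
  Distance 2: (row=2, col=2), (row=3, col=1), (row=4, col=0), (row=5, col=1)  <- goal reached here
One shortest path (2 moves): (row=4, col=2) -> (row=4, col=1) -> (row=3, col=1)

Answer: Shortest path length: 2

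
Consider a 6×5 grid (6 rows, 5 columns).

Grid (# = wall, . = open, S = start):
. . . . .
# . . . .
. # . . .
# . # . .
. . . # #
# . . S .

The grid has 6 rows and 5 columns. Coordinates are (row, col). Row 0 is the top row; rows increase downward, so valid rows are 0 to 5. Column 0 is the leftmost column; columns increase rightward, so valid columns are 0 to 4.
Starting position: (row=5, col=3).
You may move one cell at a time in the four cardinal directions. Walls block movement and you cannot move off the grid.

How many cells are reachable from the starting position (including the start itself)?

BFS flood-fill from (row=5, col=3):
  Distance 0: (row=5, col=3)
  Distance 1: (row=5, col=2), (row=5, col=4)
  Distance 2: (row=4, col=2), (row=5, col=1)
  Distance 3: (row=4, col=1)
  Distance 4: (row=3, col=1), (row=4, col=0)
Total reachable: 8 (grid has 23 open cells total)

Answer: Reachable cells: 8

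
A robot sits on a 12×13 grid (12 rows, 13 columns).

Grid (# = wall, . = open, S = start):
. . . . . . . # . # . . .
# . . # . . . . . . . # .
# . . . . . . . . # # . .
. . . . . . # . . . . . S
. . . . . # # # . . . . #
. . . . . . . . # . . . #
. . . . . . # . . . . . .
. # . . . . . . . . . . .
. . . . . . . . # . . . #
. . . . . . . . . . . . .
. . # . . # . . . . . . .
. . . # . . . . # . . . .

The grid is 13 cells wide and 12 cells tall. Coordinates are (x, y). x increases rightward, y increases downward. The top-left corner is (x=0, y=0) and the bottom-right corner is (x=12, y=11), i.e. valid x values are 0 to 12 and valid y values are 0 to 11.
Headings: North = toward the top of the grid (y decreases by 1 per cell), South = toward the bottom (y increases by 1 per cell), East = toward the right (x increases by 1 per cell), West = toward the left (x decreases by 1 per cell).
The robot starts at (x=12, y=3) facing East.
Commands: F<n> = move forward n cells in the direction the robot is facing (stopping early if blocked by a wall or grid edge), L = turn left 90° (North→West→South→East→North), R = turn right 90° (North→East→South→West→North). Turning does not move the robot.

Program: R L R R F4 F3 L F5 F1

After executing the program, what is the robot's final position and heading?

Answer: Final position: (x=7, y=3), facing South

Derivation:
Start: (x=12, y=3), facing East
  R: turn right, now facing South
  L: turn left, now facing East
  R: turn right, now facing South
  R: turn right, now facing West
  F4: move forward 4, now at (x=8, y=3)
  F3: move forward 1/3 (blocked), now at (x=7, y=3)
  L: turn left, now facing South
  F5: move forward 0/5 (blocked), now at (x=7, y=3)
  F1: move forward 0/1 (blocked), now at (x=7, y=3)
Final: (x=7, y=3), facing South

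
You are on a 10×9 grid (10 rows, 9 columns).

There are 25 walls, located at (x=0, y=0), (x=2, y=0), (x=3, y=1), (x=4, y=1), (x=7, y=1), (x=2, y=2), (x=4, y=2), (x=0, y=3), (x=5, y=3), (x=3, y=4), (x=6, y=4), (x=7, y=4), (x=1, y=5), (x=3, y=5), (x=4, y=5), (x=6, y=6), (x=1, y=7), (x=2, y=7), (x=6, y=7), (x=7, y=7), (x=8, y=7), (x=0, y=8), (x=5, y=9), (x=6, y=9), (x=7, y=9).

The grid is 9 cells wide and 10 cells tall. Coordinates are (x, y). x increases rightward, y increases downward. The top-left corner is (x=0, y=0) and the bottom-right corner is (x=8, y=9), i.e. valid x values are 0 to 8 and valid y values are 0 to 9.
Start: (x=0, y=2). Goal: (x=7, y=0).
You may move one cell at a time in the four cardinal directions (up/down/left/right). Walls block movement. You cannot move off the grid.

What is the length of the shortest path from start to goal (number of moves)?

BFS from (x=0, y=2) until reaching (x=7, y=0):
  Distance 0: (x=0, y=2)
  Distance 1: (x=0, y=1), (x=1, y=2)
  Distance 2: (x=1, y=1), (x=1, y=3)
  Distance 3: (x=1, y=0), (x=2, y=1), (x=2, y=3), (x=1, y=4)
  Distance 4: (x=3, y=3), (x=0, y=4), (x=2, y=4)
  Distance 5: (x=3, y=2), (x=4, y=3), (x=0, y=5), (x=2, y=5)
  Distance 6: (x=4, y=4), (x=0, y=6), (x=2, y=6)
  Distance 7: (x=5, y=4), (x=1, y=6), (x=3, y=6), (x=0, y=7)
  Distance 8: (x=5, y=5), (x=4, y=6), (x=3, y=7)
  Distance 9: (x=6, y=5), (x=5, y=6), (x=4, y=7), (x=3, y=8)
  Distance 10: (x=7, y=5), (x=5, y=7), (x=2, y=8), (x=4, y=8), (x=3, y=9)
  Distance 11: (x=8, y=5), (x=7, y=6), (x=1, y=8), (x=5, y=8), (x=2, y=9), (x=4, y=9)
  Distance 12: (x=8, y=4), (x=8, y=6), (x=6, y=8), (x=1, y=9)
  Distance 13: (x=8, y=3), (x=7, y=8), (x=0, y=9)
  Distance 14: (x=8, y=2), (x=7, y=3), (x=8, y=8)
  Distance 15: (x=8, y=1), (x=7, y=2), (x=6, y=3), (x=8, y=9)
  Distance 16: (x=8, y=0), (x=6, y=2)
  Distance 17: (x=7, y=0), (x=6, y=1), (x=5, y=2)  <- goal reached here
One shortest path (17 moves): (x=0, y=2) -> (x=1, y=2) -> (x=1, y=3) -> (x=2, y=3) -> (x=3, y=3) -> (x=4, y=3) -> (x=4, y=4) -> (x=5, y=4) -> (x=5, y=5) -> (x=6, y=5) -> (x=7, y=5) -> (x=8, y=5) -> (x=8, y=4) -> (x=8, y=3) -> (x=8, y=2) -> (x=8, y=1) -> (x=8, y=0) -> (x=7, y=0)

Answer: Shortest path length: 17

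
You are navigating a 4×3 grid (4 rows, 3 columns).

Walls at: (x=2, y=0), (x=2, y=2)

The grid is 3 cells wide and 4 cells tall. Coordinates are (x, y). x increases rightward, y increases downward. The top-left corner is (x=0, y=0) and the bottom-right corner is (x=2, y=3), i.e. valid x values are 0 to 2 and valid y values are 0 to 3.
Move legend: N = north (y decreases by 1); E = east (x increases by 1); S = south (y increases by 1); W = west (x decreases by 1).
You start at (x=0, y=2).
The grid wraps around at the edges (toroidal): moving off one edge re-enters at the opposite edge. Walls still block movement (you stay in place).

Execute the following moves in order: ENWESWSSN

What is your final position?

Answer: Final position: (x=0, y=3)

Derivation:
Start: (x=0, y=2)
  E (east): (x=0, y=2) -> (x=1, y=2)
  N (north): (x=1, y=2) -> (x=1, y=1)
  W (west): (x=1, y=1) -> (x=0, y=1)
  E (east): (x=0, y=1) -> (x=1, y=1)
  S (south): (x=1, y=1) -> (x=1, y=2)
  W (west): (x=1, y=2) -> (x=0, y=2)
  S (south): (x=0, y=2) -> (x=0, y=3)
  S (south): (x=0, y=3) -> (x=0, y=0)
  N (north): (x=0, y=0) -> (x=0, y=3)
Final: (x=0, y=3)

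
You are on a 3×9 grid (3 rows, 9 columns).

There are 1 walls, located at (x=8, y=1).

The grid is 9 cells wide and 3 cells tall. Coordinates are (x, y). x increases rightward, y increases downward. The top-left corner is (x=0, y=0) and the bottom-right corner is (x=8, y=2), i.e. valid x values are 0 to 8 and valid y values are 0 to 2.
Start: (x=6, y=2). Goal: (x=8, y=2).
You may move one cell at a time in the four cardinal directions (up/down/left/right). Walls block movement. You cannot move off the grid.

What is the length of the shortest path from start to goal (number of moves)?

BFS from (x=6, y=2) until reaching (x=8, y=2):
  Distance 0: (x=6, y=2)
  Distance 1: (x=6, y=1), (x=5, y=2), (x=7, y=2)
  Distance 2: (x=6, y=0), (x=5, y=1), (x=7, y=1), (x=4, y=2), (x=8, y=2)  <- goal reached here
One shortest path (2 moves): (x=6, y=2) -> (x=7, y=2) -> (x=8, y=2)

Answer: Shortest path length: 2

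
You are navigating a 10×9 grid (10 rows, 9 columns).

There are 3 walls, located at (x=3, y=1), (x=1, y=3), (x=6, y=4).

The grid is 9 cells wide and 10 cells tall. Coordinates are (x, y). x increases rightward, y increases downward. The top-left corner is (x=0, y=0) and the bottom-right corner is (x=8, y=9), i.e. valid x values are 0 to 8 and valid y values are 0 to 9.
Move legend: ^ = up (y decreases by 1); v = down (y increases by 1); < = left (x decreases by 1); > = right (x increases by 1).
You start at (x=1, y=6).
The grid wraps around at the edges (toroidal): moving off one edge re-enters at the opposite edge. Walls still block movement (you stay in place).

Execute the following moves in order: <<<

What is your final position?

Answer: Final position: (x=7, y=6)

Derivation:
Start: (x=1, y=6)
  < (left): (x=1, y=6) -> (x=0, y=6)
  < (left): (x=0, y=6) -> (x=8, y=6)
  < (left): (x=8, y=6) -> (x=7, y=6)
Final: (x=7, y=6)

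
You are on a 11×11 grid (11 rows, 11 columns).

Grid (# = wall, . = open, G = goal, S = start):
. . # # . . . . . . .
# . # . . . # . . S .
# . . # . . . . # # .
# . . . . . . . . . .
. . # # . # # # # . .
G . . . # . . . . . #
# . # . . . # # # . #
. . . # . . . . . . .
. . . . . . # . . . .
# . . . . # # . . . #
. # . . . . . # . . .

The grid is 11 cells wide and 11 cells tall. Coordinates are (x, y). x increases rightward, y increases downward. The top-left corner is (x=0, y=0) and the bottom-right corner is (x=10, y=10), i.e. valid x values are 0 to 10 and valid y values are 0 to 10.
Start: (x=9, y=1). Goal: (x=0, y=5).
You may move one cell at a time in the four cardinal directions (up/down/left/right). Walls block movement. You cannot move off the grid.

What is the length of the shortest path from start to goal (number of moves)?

Answer: Shortest path length: 13

Derivation:
BFS from (x=9, y=1) until reaching (x=0, y=5):
  Distance 0: (x=9, y=1)
  Distance 1: (x=9, y=0), (x=8, y=1), (x=10, y=1)
  Distance 2: (x=8, y=0), (x=10, y=0), (x=7, y=1), (x=10, y=2)
  Distance 3: (x=7, y=0), (x=7, y=2), (x=10, y=3)
  Distance 4: (x=6, y=0), (x=6, y=2), (x=7, y=3), (x=9, y=3), (x=10, y=4)
  Distance 5: (x=5, y=0), (x=5, y=2), (x=6, y=3), (x=8, y=3), (x=9, y=4)
  Distance 6: (x=4, y=0), (x=5, y=1), (x=4, y=2), (x=5, y=3), (x=9, y=5)
  Distance 7: (x=4, y=1), (x=4, y=3), (x=8, y=5), (x=9, y=6)
  Distance 8: (x=3, y=1), (x=3, y=3), (x=4, y=4), (x=7, y=5), (x=9, y=7)
  Distance 9: (x=2, y=3), (x=6, y=5), (x=8, y=7), (x=10, y=7), (x=9, y=8)
  Distance 10: (x=2, y=2), (x=1, y=3), (x=5, y=5), (x=7, y=7), (x=8, y=8), (x=10, y=8), (x=9, y=9)
  Distance 11: (x=1, y=2), (x=1, y=4), (x=5, y=6), (x=6, y=7), (x=7, y=8), (x=8, y=9), (x=9, y=10)
  Distance 12: (x=1, y=1), (x=0, y=4), (x=1, y=5), (x=4, y=6), (x=5, y=7), (x=7, y=9), (x=8, y=10), (x=10, y=10)
  Distance 13: (x=1, y=0), (x=0, y=5), (x=2, y=5), (x=1, y=6), (x=3, y=6), (x=4, y=7), (x=5, y=8)  <- goal reached here
One shortest path (13 moves): (x=9, y=1) -> (x=8, y=1) -> (x=7, y=1) -> (x=7, y=2) -> (x=6, y=2) -> (x=5, y=2) -> (x=4, y=2) -> (x=4, y=3) -> (x=3, y=3) -> (x=2, y=3) -> (x=1, y=3) -> (x=1, y=4) -> (x=0, y=4) -> (x=0, y=5)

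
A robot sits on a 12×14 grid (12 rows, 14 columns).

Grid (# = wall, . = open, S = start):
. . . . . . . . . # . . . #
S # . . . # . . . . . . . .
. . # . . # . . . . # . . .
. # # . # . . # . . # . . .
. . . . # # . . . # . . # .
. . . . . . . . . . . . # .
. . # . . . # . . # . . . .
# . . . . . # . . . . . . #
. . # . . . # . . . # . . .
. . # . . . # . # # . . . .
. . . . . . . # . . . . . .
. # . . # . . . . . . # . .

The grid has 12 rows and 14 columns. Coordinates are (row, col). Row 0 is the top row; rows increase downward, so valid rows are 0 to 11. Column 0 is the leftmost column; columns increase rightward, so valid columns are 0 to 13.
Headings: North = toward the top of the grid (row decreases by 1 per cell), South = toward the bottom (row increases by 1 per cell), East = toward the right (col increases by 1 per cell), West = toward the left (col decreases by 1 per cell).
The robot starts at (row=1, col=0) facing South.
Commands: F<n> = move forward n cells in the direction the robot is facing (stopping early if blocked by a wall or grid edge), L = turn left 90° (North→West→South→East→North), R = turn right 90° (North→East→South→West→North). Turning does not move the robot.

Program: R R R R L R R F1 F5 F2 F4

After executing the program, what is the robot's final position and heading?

Start: (row=1, col=0), facing South
  R: turn right, now facing West
  R: turn right, now facing North
  R: turn right, now facing East
  R: turn right, now facing South
  L: turn left, now facing East
  R: turn right, now facing South
  R: turn right, now facing West
  F1: move forward 0/1 (blocked), now at (row=1, col=0)
  F5: move forward 0/5 (blocked), now at (row=1, col=0)
  F2: move forward 0/2 (blocked), now at (row=1, col=0)
  F4: move forward 0/4 (blocked), now at (row=1, col=0)
Final: (row=1, col=0), facing West

Answer: Final position: (row=1, col=0), facing West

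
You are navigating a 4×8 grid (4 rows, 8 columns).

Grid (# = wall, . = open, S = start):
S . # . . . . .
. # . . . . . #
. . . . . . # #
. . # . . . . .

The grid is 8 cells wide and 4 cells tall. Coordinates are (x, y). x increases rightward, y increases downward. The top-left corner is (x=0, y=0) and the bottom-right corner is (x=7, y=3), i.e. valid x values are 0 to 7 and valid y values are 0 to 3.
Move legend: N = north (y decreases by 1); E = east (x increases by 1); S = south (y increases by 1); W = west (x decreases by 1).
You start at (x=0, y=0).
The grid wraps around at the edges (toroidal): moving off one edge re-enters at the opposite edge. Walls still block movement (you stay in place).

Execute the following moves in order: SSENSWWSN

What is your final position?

Start: (x=0, y=0)
  S (south): (x=0, y=0) -> (x=0, y=1)
  S (south): (x=0, y=1) -> (x=0, y=2)
  E (east): (x=0, y=2) -> (x=1, y=2)
  N (north): blocked, stay at (x=1, y=2)
  S (south): (x=1, y=2) -> (x=1, y=3)
  W (west): (x=1, y=3) -> (x=0, y=3)
  W (west): (x=0, y=3) -> (x=7, y=3)
  S (south): (x=7, y=3) -> (x=7, y=0)
  N (north): (x=7, y=0) -> (x=7, y=3)
Final: (x=7, y=3)

Answer: Final position: (x=7, y=3)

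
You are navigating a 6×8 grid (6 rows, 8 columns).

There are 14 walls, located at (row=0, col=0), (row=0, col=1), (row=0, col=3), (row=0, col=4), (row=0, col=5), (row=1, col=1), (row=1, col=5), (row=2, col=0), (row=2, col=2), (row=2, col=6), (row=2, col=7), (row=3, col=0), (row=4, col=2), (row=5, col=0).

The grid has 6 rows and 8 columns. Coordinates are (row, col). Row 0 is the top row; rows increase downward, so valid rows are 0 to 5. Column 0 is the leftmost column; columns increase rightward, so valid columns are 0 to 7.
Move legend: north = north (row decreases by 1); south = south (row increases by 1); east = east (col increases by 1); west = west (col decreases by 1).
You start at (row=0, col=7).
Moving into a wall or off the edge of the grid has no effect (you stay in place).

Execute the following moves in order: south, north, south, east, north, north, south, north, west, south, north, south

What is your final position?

Start: (row=0, col=7)
  south (south): (row=0, col=7) -> (row=1, col=7)
  north (north): (row=1, col=7) -> (row=0, col=7)
  south (south): (row=0, col=7) -> (row=1, col=7)
  east (east): blocked, stay at (row=1, col=7)
  north (north): (row=1, col=7) -> (row=0, col=7)
  north (north): blocked, stay at (row=0, col=7)
  south (south): (row=0, col=7) -> (row=1, col=7)
  north (north): (row=1, col=7) -> (row=0, col=7)
  west (west): (row=0, col=7) -> (row=0, col=6)
  south (south): (row=0, col=6) -> (row=1, col=6)
  north (north): (row=1, col=6) -> (row=0, col=6)
  south (south): (row=0, col=6) -> (row=1, col=6)
Final: (row=1, col=6)

Answer: Final position: (row=1, col=6)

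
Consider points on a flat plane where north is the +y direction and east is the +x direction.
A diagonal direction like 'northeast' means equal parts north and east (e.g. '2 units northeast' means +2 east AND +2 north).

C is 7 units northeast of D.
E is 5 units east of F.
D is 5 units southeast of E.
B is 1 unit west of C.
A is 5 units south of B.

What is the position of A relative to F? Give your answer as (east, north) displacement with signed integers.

Answer: A is at (east=16, north=-3) relative to F.

Derivation:
Place F at the origin (east=0, north=0).
  E is 5 units east of F: delta (east=+5, north=+0); E at (east=5, north=0).
  D is 5 units southeast of E: delta (east=+5, north=-5); D at (east=10, north=-5).
  C is 7 units northeast of D: delta (east=+7, north=+7); C at (east=17, north=2).
  B is 1 unit west of C: delta (east=-1, north=+0); B at (east=16, north=2).
  A is 5 units south of B: delta (east=+0, north=-5); A at (east=16, north=-3).
Therefore A relative to F: (east=16, north=-3).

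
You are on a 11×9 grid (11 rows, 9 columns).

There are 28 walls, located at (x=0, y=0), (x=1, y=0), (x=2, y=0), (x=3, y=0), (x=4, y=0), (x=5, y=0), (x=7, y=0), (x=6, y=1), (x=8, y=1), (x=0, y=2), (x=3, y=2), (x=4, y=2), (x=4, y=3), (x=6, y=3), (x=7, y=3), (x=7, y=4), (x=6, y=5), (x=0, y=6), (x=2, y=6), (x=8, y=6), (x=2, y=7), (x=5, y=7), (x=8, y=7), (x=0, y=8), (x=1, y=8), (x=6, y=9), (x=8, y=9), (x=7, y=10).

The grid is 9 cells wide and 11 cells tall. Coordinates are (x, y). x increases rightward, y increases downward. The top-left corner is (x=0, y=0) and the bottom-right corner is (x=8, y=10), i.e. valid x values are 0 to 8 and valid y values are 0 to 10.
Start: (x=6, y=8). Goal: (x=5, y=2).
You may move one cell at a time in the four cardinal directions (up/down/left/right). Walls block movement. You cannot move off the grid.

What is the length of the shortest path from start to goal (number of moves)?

BFS from (x=6, y=8) until reaching (x=5, y=2):
  Distance 0: (x=6, y=8)
  Distance 1: (x=6, y=7), (x=5, y=8), (x=7, y=8)
  Distance 2: (x=6, y=6), (x=7, y=7), (x=4, y=8), (x=8, y=8), (x=5, y=9), (x=7, y=9)
  Distance 3: (x=5, y=6), (x=7, y=6), (x=4, y=7), (x=3, y=8), (x=4, y=9), (x=5, y=10)
  Distance 4: (x=5, y=5), (x=7, y=5), (x=4, y=6), (x=3, y=7), (x=2, y=8), (x=3, y=9), (x=4, y=10), (x=6, y=10)
  Distance 5: (x=5, y=4), (x=4, y=5), (x=8, y=5), (x=3, y=6), (x=2, y=9), (x=3, y=10)
  Distance 6: (x=5, y=3), (x=4, y=4), (x=6, y=4), (x=8, y=4), (x=3, y=5), (x=1, y=9), (x=2, y=10)
  Distance 7: (x=5, y=2), (x=8, y=3), (x=3, y=4), (x=2, y=5), (x=0, y=9), (x=1, y=10)  <- goal reached here
One shortest path (7 moves): (x=6, y=8) -> (x=6, y=7) -> (x=6, y=6) -> (x=5, y=6) -> (x=5, y=5) -> (x=5, y=4) -> (x=5, y=3) -> (x=5, y=2)

Answer: Shortest path length: 7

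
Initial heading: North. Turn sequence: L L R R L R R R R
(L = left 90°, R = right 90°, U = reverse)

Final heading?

Answer: Final heading: West

Derivation:
Start: North
  L (left (90° counter-clockwise)) -> West
  L (left (90° counter-clockwise)) -> South
  R (right (90° clockwise)) -> West
  R (right (90° clockwise)) -> North
  L (left (90° counter-clockwise)) -> West
  R (right (90° clockwise)) -> North
  R (right (90° clockwise)) -> East
  R (right (90° clockwise)) -> South
  R (right (90° clockwise)) -> West
Final: West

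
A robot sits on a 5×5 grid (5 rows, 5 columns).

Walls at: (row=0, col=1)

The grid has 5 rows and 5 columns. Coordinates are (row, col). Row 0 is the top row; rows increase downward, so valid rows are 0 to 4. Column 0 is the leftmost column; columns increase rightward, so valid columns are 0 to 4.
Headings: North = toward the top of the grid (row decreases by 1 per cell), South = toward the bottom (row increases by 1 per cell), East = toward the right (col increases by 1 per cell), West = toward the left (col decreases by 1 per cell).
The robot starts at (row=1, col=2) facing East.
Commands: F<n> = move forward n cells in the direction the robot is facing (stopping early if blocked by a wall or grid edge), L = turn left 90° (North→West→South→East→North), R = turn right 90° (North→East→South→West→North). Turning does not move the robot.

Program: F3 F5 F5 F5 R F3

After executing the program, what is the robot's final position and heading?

Answer: Final position: (row=4, col=4), facing South

Derivation:
Start: (row=1, col=2), facing East
  F3: move forward 2/3 (blocked), now at (row=1, col=4)
  [×3]F5: move forward 0/5 (blocked), now at (row=1, col=4)
  R: turn right, now facing South
  F3: move forward 3, now at (row=4, col=4)
Final: (row=4, col=4), facing South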